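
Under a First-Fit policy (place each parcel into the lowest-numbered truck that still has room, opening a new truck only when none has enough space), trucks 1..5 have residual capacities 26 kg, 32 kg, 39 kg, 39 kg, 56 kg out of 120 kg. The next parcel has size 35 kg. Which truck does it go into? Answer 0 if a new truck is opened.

3

Trucks with room: truck 3 (39 kg), truck 4 (39 kg), truck 5 (56 kg).
The first with room is truck 3.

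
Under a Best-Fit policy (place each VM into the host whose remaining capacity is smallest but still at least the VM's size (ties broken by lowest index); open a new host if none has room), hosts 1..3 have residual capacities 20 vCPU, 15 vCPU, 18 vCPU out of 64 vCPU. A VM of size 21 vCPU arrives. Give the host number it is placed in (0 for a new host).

0

No host has ≥ 21 vCPU free, so a new host is opened.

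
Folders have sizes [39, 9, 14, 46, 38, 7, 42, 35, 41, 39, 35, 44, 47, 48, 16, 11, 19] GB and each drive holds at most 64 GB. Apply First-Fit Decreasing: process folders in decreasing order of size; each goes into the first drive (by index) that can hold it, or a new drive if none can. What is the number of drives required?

Sorted descending: 48, 47, 46, 44, 42, 41, 39, 39, 38, 35, 35, 19, 16, 14, 11, 9, 7.
48 GB → drive 1 (remaining 16 GB)
47 GB → drive 2 (remaining 17 GB)
46 GB → drive 3 (remaining 18 GB)
44 GB → drive 4 (remaining 20 GB)
42 GB → drive 5 (remaining 22 GB)
41 GB → drive 6 (remaining 23 GB)
39 GB → drive 7 (remaining 25 GB)
39 GB → drive 8 (remaining 25 GB)
38 GB → drive 9 (remaining 26 GB)
35 GB → drive 10 (remaining 29 GB)
35 GB → drive 11 (remaining 29 GB)
19 GB → drive 4 (remaining 1 GB)
16 GB → drive 1 (remaining 0 GB)
14 GB → drive 2 (remaining 3 GB)
11 GB → drive 3 (remaining 7 GB)
9 GB → drive 5 (remaining 13 GB)
7 GB → drive 3 (remaining 0 GB)

11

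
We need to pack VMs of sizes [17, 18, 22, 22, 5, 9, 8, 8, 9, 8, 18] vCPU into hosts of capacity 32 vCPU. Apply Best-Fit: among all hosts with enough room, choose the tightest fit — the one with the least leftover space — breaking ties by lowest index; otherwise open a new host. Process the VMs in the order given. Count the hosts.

6 hosts

Put 17 vCPU in host 1; 15 vCPU remain.
Put 18 vCPU in host 2; 14 vCPU remain.
Put 22 vCPU in host 3; 10 vCPU remain.
Put 22 vCPU in host 4; 10 vCPU remain.
Put 5 vCPU in host 3; 5 vCPU remain.
Put 9 vCPU in host 4; 1 vCPU remain.
Put 8 vCPU in host 2; 6 vCPU remain.
Put 8 vCPU in host 1; 7 vCPU remain.
Put 9 vCPU in host 5; 23 vCPU remain.
Put 8 vCPU in host 5; 15 vCPU remain.
Put 18 vCPU in host 6; 14 vCPU remain.
Final hosts: [17,8] [18,8] [22,5] [22,9] [9,8] [18].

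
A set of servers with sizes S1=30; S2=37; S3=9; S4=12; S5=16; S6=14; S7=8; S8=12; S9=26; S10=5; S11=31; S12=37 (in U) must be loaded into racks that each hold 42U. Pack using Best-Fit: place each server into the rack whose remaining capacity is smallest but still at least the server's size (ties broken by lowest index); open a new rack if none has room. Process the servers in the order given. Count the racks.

7

rack 1: place S1 (30U), 12U left
rack 2: place S2 (37U), 5U left
rack 1: place S3 (9U), 3U left
rack 3: place S4 (12U), 30U left
rack 3: place S5 (16U), 14U left
rack 3: place S6 (14U), 0U left
rack 4: place S7 (8U), 34U left
rack 4: place S8 (12U), 22U left
rack 5: place S9 (26U), 16U left
rack 2: place S10 (5U), 0U left
rack 6: place S11 (31U), 11U left
rack 7: place S12 (37U), 5U left
Final racks: [30,9] [37,5] [12,16,14] [8,12] [26] [31] [37].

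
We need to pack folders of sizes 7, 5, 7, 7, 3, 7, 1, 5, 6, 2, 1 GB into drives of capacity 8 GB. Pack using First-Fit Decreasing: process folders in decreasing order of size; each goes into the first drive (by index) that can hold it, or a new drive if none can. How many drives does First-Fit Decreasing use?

Sorted descending: 7, 7, 7, 7, 6, 5, 5, 3, 2, 1, 1.
Put 7 GB in drive 1; 1 GB remain.
Put 7 GB in drive 2; 1 GB remain.
Put 7 GB in drive 3; 1 GB remain.
Put 7 GB in drive 4; 1 GB remain.
Put 6 GB in drive 5; 2 GB remain.
Put 5 GB in drive 6; 3 GB remain.
Put 5 GB in drive 7; 3 GB remain.
Put 3 GB in drive 6; 0 GB remain.
Put 2 GB in drive 5; 0 GB remain.
Put 1 GB in drive 1; 0 GB remain.
Put 1 GB in drive 2; 0 GB remain.

7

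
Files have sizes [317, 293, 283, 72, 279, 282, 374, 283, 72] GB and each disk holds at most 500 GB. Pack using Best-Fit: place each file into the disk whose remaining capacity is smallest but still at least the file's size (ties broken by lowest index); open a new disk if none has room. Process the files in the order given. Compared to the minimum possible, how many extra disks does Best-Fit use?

0

Best-Fit: [317,72,72] [293] [283] [279] [282] [374] [283] → 7 disks.
7 files exceed 250 GB (half the capacity), and no two of those can share a disk, so at least 7 disks are needed.
So 7 is already optimal.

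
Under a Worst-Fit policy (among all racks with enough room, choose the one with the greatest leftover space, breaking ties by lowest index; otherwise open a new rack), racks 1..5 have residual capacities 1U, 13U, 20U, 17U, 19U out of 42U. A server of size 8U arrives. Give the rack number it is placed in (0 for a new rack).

Racks with room: rack 2 (13U), rack 3 (20U), rack 4 (17U), rack 5 (19U).
Most room is rack 3 with 20U free.

3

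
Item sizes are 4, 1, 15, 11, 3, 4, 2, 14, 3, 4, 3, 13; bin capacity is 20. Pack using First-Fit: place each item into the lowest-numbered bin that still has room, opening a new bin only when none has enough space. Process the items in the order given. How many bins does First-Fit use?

4 → bin 1 (remaining 16)
1 → bin 1 (remaining 15)
15 → bin 1 (remaining 0)
11 → bin 2 (remaining 9)
3 → bin 2 (remaining 6)
4 → bin 2 (remaining 2)
2 → bin 2 (remaining 0)
14 → bin 3 (remaining 6)
3 → bin 3 (remaining 3)
4 → bin 4 (remaining 16)
3 → bin 3 (remaining 0)
13 → bin 4 (remaining 3)
Final bins: [4,1,15] [11,3,4,2] [14,3,3] [4,13].

4 bins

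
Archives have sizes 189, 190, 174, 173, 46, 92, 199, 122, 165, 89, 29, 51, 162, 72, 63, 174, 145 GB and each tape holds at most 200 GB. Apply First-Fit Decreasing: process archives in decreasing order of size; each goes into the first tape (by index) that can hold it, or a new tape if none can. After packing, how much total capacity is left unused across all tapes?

Sorted descending: 199, 190, 189, 174, 174, 173, 165, 162, 145, 122, 92, 89, 72, 63, 51, 46, 29.
199 GB → tape 1 (remaining 1 GB)
190 GB → tape 2 (remaining 10 GB)
189 GB → tape 3 (remaining 11 GB)
174 GB → tape 4 (remaining 26 GB)
174 GB → tape 5 (remaining 26 GB)
173 GB → tape 6 (remaining 27 GB)
165 GB → tape 7 (remaining 35 GB)
162 GB → tape 8 (remaining 38 GB)
145 GB → tape 9 (remaining 55 GB)
122 GB → tape 10 (remaining 78 GB)
92 GB → tape 11 (remaining 108 GB)
89 GB → tape 11 (remaining 19 GB)
72 GB → tape 10 (remaining 6 GB)
63 GB → tape 12 (remaining 137 GB)
51 GB → tape 9 (remaining 4 GB)
46 GB → tape 12 (remaining 91 GB)
29 GB → tape 7 (remaining 6 GB)
12 tapes × 200 GB = 2400 GB; used 2135 GB; unused 265 GB.

265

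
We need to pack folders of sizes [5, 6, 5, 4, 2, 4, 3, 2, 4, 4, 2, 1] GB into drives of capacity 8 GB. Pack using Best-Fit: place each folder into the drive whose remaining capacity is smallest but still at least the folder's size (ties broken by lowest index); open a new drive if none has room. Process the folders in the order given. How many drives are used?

drive 1: place 5 GB, 3 GB left
drive 2: place 6 GB, 2 GB left
drive 3: place 5 GB, 3 GB left
drive 4: place 4 GB, 4 GB left
drive 2: place 2 GB, 0 GB left
drive 4: place 4 GB, 0 GB left
drive 1: place 3 GB, 0 GB left
drive 3: place 2 GB, 1 GB left
drive 5: place 4 GB, 4 GB left
drive 5: place 4 GB, 0 GB left
drive 6: place 2 GB, 6 GB left
drive 3: place 1 GB, 0 GB left

6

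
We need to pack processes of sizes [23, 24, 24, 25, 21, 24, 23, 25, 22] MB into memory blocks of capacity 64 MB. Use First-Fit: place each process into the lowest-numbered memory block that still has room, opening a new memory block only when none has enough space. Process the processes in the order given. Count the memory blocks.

5

memory block 1: place 23 MB, 41 MB left
memory block 1: place 24 MB, 17 MB left
memory block 2: place 24 MB, 40 MB left
memory block 2: place 25 MB, 15 MB left
memory block 3: place 21 MB, 43 MB left
memory block 3: place 24 MB, 19 MB left
memory block 4: place 23 MB, 41 MB left
memory block 4: place 25 MB, 16 MB left
memory block 5: place 22 MB, 42 MB left
Final memory blocks: [23,24] [24,25] [21,24] [23,25] [22].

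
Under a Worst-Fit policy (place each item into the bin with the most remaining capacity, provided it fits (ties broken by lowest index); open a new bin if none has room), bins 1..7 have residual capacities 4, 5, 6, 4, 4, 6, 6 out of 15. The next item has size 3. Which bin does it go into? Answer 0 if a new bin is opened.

Bins with room: bin 1 (4), bin 2 (5), bin 3 (6), bin 4 (4), bin 5 (4), bin 6 (6), bin 7 (6).
Most room is bin 3 with 6 free.

3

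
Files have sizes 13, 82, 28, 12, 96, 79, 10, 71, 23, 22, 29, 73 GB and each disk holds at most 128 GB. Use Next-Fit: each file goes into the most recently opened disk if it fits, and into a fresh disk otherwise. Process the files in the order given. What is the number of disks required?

13 GB → disk 1 (remaining 115 GB)
82 GB → disk 1 (remaining 33 GB)
28 GB → disk 1 (remaining 5 GB)
12 GB → disk 2 (remaining 116 GB)
96 GB → disk 2 (remaining 20 GB)
79 GB → disk 3 (remaining 49 GB)
10 GB → disk 3 (remaining 39 GB)
71 GB → disk 4 (remaining 57 GB)
23 GB → disk 4 (remaining 34 GB)
22 GB → disk 4 (remaining 12 GB)
29 GB → disk 5 (remaining 99 GB)
73 GB → disk 5 (remaining 26 GB)
Final disks: [13,82,28] [12,96] [79,10] [71,23,22] [29,73].

5 disks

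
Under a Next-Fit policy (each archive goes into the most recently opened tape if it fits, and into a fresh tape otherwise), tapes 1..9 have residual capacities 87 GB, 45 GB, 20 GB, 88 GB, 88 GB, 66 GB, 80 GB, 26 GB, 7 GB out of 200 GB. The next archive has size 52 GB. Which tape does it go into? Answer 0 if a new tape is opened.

0

Next-Fit only looks at tape 9, which has 7 GB free.
52 GB does not fit, so a new tape is opened.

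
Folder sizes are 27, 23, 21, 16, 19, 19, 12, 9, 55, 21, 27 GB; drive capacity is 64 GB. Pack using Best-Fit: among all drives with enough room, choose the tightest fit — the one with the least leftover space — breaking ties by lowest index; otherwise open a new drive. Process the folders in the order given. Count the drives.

5

Put 27 GB in drive 1; 37 GB remain.
Put 23 GB in drive 1; 14 GB remain.
Put 21 GB in drive 2; 43 GB remain.
Put 16 GB in drive 2; 27 GB remain.
Put 19 GB in drive 2; 8 GB remain.
Put 19 GB in drive 3; 45 GB remain.
Put 12 GB in drive 1; 2 GB remain.
Put 9 GB in drive 3; 36 GB remain.
Put 55 GB in drive 4; 9 GB remain.
Put 21 GB in drive 3; 15 GB remain.
Put 27 GB in drive 5; 37 GB remain.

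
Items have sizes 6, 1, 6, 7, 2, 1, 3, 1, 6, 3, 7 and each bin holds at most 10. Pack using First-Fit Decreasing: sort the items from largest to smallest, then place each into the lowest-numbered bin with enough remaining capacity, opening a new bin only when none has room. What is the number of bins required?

Sorted descending: 7, 7, 6, 6, 6, 3, 3, 2, 1, 1, 1.
bin 1: place 7, 3 left
bin 2: place 7, 3 left
bin 3: place 6, 4 left
bin 4: place 6, 4 left
bin 5: place 6, 4 left
bin 1: place 3, 0 left
bin 2: place 3, 0 left
bin 3: place 2, 2 left
bin 3: place 1, 1 left
bin 3: place 1, 0 left
bin 4: place 1, 3 left
Final bins: [7,3] [7,3] [6,2,1,1] [6,1] [6].

5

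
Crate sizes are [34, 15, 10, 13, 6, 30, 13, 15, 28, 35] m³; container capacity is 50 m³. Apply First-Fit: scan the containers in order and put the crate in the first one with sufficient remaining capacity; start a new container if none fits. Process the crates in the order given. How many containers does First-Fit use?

Put 34 m³ in container 1; 16 m³ remain.
Put 15 m³ in container 1; 1 m³ remain.
Put 10 m³ in container 2; 40 m³ remain.
Put 13 m³ in container 2; 27 m³ remain.
Put 6 m³ in container 2; 21 m³ remain.
Put 30 m³ in container 3; 20 m³ remain.
Put 13 m³ in container 2; 8 m³ remain.
Put 15 m³ in container 3; 5 m³ remain.
Put 28 m³ in container 4; 22 m³ remain.
Put 35 m³ in container 5; 15 m³ remain.
Final containers: [34,15] [10,13,6,13] [30,15] [28] [35].

5 containers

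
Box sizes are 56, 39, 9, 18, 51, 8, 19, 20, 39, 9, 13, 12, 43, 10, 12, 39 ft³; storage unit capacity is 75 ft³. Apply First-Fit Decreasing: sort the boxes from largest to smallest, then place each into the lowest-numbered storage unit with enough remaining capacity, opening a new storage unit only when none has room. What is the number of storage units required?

Sorted descending: 56, 51, 43, 39, 39, 39, 20, 19, 18, 13, 12, 12, 10, 9, 9, 8.
56 ft³ → storage unit 1 (remaining 19 ft³)
51 ft³ → storage unit 2 (remaining 24 ft³)
43 ft³ → storage unit 3 (remaining 32 ft³)
39 ft³ → storage unit 4 (remaining 36 ft³)
39 ft³ → storage unit 5 (remaining 36 ft³)
39 ft³ → storage unit 6 (remaining 36 ft³)
20 ft³ → storage unit 2 (remaining 4 ft³)
19 ft³ → storage unit 1 (remaining 0 ft³)
18 ft³ → storage unit 3 (remaining 14 ft³)
13 ft³ → storage unit 3 (remaining 1 ft³)
12 ft³ → storage unit 4 (remaining 24 ft³)
12 ft³ → storage unit 4 (remaining 12 ft³)
10 ft³ → storage unit 4 (remaining 2 ft³)
9 ft³ → storage unit 5 (remaining 27 ft³)
9 ft³ → storage unit 5 (remaining 18 ft³)
8 ft³ → storage unit 5 (remaining 10 ft³)

6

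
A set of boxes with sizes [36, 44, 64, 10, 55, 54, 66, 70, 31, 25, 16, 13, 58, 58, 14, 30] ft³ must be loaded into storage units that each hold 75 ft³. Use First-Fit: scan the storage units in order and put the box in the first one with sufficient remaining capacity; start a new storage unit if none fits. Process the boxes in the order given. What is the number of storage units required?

10

36 ft³ → storage unit 1 (remaining 39 ft³)
44 ft³ → storage unit 2 (remaining 31 ft³)
64 ft³ → storage unit 3 (remaining 11 ft³)
10 ft³ → storage unit 1 (remaining 29 ft³)
55 ft³ → storage unit 4 (remaining 20 ft³)
54 ft³ → storage unit 5 (remaining 21 ft³)
66 ft³ → storage unit 6 (remaining 9 ft³)
70 ft³ → storage unit 7 (remaining 5 ft³)
31 ft³ → storage unit 2 (remaining 0 ft³)
25 ft³ → storage unit 1 (remaining 4 ft³)
16 ft³ → storage unit 4 (remaining 4 ft³)
13 ft³ → storage unit 5 (remaining 8 ft³)
58 ft³ → storage unit 8 (remaining 17 ft³)
58 ft³ → storage unit 9 (remaining 17 ft³)
14 ft³ → storage unit 8 (remaining 3 ft³)
30 ft³ → storage unit 10 (remaining 45 ft³)
Final storage units: [36,10,25] [44,31] [64] [55,16] [54,13] [66] [70] [58,14] [58] [30].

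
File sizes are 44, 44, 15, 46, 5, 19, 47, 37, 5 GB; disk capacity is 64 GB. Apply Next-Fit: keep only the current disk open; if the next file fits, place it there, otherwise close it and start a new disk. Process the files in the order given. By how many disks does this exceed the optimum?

1

Next-Fit: [44] [44,15] [46,5] [19] [47] [37,5] → 6 disks.
Total size 262 GB; any packing needs at least ⌈262/64⌉ = 5 disks.
An optimal packing achieves that bound: [47,15] [46,5,5] [44,19] [44] [37] → 5 disks.
Excess: 6 − 5 = 1.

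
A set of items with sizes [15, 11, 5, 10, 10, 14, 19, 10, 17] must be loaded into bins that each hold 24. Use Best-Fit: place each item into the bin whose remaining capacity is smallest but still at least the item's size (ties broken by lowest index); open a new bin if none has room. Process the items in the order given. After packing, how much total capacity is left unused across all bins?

bin 1: place 15, 9 left
bin 2: place 11, 13 left
bin 1: place 5, 4 left
bin 2: place 10, 3 left
bin 3: place 10, 14 left
bin 3: place 14, 0 left
bin 4: place 19, 5 left
bin 5: place 10, 14 left
bin 6: place 17, 7 left
6 bins × 24 = 144; used 111; unused 33.

33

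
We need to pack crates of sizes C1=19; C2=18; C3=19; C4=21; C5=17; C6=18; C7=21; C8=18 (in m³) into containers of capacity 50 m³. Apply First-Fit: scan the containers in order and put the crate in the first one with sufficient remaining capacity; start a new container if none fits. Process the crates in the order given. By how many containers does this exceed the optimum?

First-Fit: [19,18] [19,21] [17,18] [21,18] → 4 containers.
Total size 151 m³; any packing needs at least ⌈151/50⌉ = 4 containers.
So 4 is already optimal.

0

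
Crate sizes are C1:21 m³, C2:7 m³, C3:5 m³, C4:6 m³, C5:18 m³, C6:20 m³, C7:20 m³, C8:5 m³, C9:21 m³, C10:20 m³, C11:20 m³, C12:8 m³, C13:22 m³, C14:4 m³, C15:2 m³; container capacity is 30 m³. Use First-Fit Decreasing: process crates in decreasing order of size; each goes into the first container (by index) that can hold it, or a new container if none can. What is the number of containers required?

8

Sorted descending: 22, 21, 21, 20, 20, 20, 20, 18, 8, 7, 6, 5, 5, 4, 2.
Put 22 m³ in container 1; 8 m³ remain.
Put 21 m³ in container 2; 9 m³ remain.
Put 21 m³ in container 3; 9 m³ remain.
Put 20 m³ in container 4; 10 m³ remain.
Put 20 m³ in container 5; 10 m³ remain.
Put 20 m³ in container 6; 10 m³ remain.
Put 20 m³ in container 7; 10 m³ remain.
Put 18 m³ in container 8; 12 m³ remain.
Put 8 m³ in container 1; 0 m³ remain.
Put 7 m³ in container 2; 2 m³ remain.
Put 6 m³ in container 3; 3 m³ remain.
Put 5 m³ in container 4; 5 m³ remain.
Put 5 m³ in container 4; 0 m³ remain.
Put 4 m³ in container 5; 6 m³ remain.
Put 2 m³ in container 2; 0 m³ remain.
Final containers: [22,8] [21,7,2] [21,6] [20,5,5] [20,4] [20] [20] [18].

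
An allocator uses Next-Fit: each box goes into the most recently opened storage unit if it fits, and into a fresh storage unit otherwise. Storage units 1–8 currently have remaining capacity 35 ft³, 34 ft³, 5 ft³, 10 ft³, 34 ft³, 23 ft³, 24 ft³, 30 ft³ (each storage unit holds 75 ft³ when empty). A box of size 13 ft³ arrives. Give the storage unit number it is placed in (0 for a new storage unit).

Next-Fit only looks at storage unit 8, which has 30 ft³ free.
13 ft³ fits there.

8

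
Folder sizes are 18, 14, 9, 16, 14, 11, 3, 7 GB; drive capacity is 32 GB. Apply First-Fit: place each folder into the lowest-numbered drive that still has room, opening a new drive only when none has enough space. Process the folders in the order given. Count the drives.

Put 18 GB in drive 1; 14 GB remain.
Put 14 GB in drive 1; 0 GB remain.
Put 9 GB in drive 2; 23 GB remain.
Put 16 GB in drive 2; 7 GB remain.
Put 14 GB in drive 3; 18 GB remain.
Put 11 GB in drive 3; 7 GB remain.
Put 3 GB in drive 2; 4 GB remain.
Put 7 GB in drive 3; 0 GB remain.
Final drives: [18,14] [9,16,3] [14,11,7].

3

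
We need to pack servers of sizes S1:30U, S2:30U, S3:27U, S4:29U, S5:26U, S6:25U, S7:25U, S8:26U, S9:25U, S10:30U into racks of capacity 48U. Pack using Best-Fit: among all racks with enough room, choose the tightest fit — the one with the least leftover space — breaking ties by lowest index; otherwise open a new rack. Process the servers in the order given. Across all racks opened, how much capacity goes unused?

207

Put S1 (30U) in rack 1; 18U remain.
Put S2 (30U) in rack 2; 18U remain.
Put S3 (27U) in rack 3; 21U remain.
Put S4 (29U) in rack 4; 19U remain.
Put S5 (26U) in rack 5; 22U remain.
Put S6 (25U) in rack 6; 23U remain.
Put S7 (25U) in rack 7; 23U remain.
Put S8 (26U) in rack 8; 22U remain.
Put S9 (25U) in rack 9; 23U remain.
Put S10 (30U) in rack 10; 18U remain.
10 racks × 48U = 480U; used 273U; unused 207U.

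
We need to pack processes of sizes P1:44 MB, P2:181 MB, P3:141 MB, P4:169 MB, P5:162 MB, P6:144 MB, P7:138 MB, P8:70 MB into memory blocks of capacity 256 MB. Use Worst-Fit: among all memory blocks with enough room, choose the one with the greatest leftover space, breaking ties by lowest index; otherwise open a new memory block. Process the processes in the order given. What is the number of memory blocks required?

6 memory blocks

Put P1 (44 MB) in memory block 1; 212 MB remain.
Put P2 (181 MB) in memory block 1; 31 MB remain.
Put P3 (141 MB) in memory block 2; 115 MB remain.
Put P4 (169 MB) in memory block 3; 87 MB remain.
Put P5 (162 MB) in memory block 4; 94 MB remain.
Put P6 (144 MB) in memory block 5; 112 MB remain.
Put P7 (138 MB) in memory block 6; 118 MB remain.
Put P8 (70 MB) in memory block 6; 48 MB remain.
Final memory blocks: [44,181] [141] [169] [162] [144] [138,70].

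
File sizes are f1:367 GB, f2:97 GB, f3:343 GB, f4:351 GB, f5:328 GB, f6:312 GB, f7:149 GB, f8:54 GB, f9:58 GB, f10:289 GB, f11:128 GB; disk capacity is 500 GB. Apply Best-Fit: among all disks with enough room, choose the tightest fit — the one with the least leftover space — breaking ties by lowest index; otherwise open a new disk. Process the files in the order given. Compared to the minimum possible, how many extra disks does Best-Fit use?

0

Best-Fit: [367,97] [343,54,58] [351,149] [328,128] [312] [289] → 6 disks.
6 files exceed 250 GB (half the capacity), and no two of those can share a disk, so at least 6 disks are needed.
So 6 is already optimal.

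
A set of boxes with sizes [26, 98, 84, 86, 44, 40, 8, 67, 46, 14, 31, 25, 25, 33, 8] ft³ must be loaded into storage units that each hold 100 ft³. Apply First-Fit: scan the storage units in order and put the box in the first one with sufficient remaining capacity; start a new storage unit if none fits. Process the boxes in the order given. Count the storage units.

7

storage unit 1: place 26 ft³, 74 ft³ left
storage unit 2: place 98 ft³, 2 ft³ left
storage unit 3: place 84 ft³, 16 ft³ left
storage unit 4: place 86 ft³, 14 ft³ left
storage unit 1: place 44 ft³, 30 ft³ left
storage unit 5: place 40 ft³, 60 ft³ left
storage unit 1: place 8 ft³, 22 ft³ left
storage unit 6: place 67 ft³, 33 ft³ left
storage unit 5: place 46 ft³, 14 ft³ left
storage unit 1: place 14 ft³, 8 ft³ left
storage unit 6: place 31 ft³, 2 ft³ left
storage unit 7: place 25 ft³, 75 ft³ left
storage unit 7: place 25 ft³, 50 ft³ left
storage unit 7: place 33 ft³, 17 ft³ left
storage unit 1: place 8 ft³, 0 ft³ left
Final storage units: [26,44,8,14,8] [98] [84] [86] [40,46] [67,31] [25,25,33].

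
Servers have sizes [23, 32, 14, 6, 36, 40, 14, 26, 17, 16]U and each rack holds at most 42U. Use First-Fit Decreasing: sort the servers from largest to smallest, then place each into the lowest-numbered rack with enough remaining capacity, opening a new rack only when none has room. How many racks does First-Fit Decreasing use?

6 racks

Sorted descending: 40, 36, 32, 26, 23, 17, 16, 14, 14, 6.
40U → rack 1 (remaining 2U)
36U → rack 2 (remaining 6U)
32U → rack 3 (remaining 10U)
26U → rack 4 (remaining 16U)
23U → rack 5 (remaining 19U)
17U → rack 5 (remaining 2U)
16U → rack 4 (remaining 0U)
14U → rack 6 (remaining 28U)
14U → rack 6 (remaining 14U)
6U → rack 2 (remaining 0U)
Final racks: [40] [36,6] [32] [26,16] [23,17] [14,14].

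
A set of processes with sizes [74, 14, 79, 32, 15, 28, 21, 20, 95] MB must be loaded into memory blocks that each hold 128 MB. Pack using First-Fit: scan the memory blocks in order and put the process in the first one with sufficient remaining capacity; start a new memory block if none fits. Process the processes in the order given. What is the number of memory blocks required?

4 memory blocks

74 MB → memory block 1 (remaining 54 MB)
14 MB → memory block 1 (remaining 40 MB)
79 MB → memory block 2 (remaining 49 MB)
32 MB → memory block 1 (remaining 8 MB)
15 MB → memory block 2 (remaining 34 MB)
28 MB → memory block 2 (remaining 6 MB)
21 MB → memory block 3 (remaining 107 MB)
20 MB → memory block 3 (remaining 87 MB)
95 MB → memory block 4 (remaining 33 MB)
Final memory blocks: [74,14,32] [79,15,28] [21,20] [95].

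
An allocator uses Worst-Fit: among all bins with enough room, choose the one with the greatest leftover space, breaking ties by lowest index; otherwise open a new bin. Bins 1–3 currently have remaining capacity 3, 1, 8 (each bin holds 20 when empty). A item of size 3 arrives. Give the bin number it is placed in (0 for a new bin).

3

Bins with room: bin 1 (3), bin 3 (8).
Most room is bin 3 with 8 free.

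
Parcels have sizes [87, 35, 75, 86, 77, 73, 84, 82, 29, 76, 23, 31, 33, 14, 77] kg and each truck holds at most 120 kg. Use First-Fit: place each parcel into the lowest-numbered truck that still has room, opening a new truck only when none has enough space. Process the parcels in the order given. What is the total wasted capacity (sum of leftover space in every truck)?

truck 1: place 87 kg, 33 kg left
truck 2: place 35 kg, 85 kg left
truck 2: place 75 kg, 10 kg left
truck 3: place 86 kg, 34 kg left
truck 4: place 77 kg, 43 kg left
truck 5: place 73 kg, 47 kg left
truck 6: place 84 kg, 36 kg left
truck 7: place 82 kg, 38 kg left
truck 1: place 29 kg, 4 kg left
truck 8: place 76 kg, 44 kg left
truck 3: place 23 kg, 11 kg left
truck 4: place 31 kg, 12 kg left
truck 5: place 33 kg, 14 kg left
truck 5: place 14 kg, 0 kg left
truck 9: place 77 kg, 43 kg left
9 trucks × 120 kg = 1080 kg; used 882 kg; unused 198 kg.

198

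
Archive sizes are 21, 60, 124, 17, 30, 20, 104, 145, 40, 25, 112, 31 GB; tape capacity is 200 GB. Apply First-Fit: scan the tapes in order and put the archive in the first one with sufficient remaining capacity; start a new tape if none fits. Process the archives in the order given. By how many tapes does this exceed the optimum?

1

First-Fit: [21,60,17,30,20,40] [124,25,31] [104] [145] [112] → 5 tapes.
Total size 729 GB; any packing needs at least ⌈729/200⌉ = 4 tapes.
An optimal packing achieves that bound: [145,40] [124,60] [112,31,30,25] [104,21,20,17] → 4 tapes.
Excess: 5 − 4 = 1.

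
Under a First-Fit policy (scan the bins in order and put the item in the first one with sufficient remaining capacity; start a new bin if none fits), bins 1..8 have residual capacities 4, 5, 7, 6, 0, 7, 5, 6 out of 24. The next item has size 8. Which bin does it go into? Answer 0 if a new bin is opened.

0

No bin has ≥ 8 free, so a new bin is opened.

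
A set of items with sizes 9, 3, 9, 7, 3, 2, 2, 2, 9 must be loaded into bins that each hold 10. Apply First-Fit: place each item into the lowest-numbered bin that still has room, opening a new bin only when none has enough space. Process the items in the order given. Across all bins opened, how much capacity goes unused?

4

bin 1: place 9, 1 left
bin 2: place 3, 7 left
bin 3: place 9, 1 left
bin 2: place 7, 0 left
bin 4: place 3, 7 left
bin 4: place 2, 5 left
bin 4: place 2, 3 left
bin 4: place 2, 1 left
bin 5: place 9, 1 left
5 bins × 10 = 50; used 46; unused 4.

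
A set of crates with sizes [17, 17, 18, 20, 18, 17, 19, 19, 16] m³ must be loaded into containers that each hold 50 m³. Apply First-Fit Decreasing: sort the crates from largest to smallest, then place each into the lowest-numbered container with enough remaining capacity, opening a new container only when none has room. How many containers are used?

Sorted descending: 20, 19, 19, 18, 18, 17, 17, 17, 16.
container 1: place 20 m³, 30 m³ left
container 1: place 19 m³, 11 m³ left
container 2: place 19 m³, 31 m³ left
container 2: place 18 m³, 13 m³ left
container 3: place 18 m³, 32 m³ left
container 3: place 17 m³, 15 m³ left
container 4: place 17 m³, 33 m³ left
container 4: place 17 m³, 16 m³ left
container 4: place 16 m³, 0 m³ left
Final containers: [20,19] [19,18] [18,17] [17,17,16].

4 containers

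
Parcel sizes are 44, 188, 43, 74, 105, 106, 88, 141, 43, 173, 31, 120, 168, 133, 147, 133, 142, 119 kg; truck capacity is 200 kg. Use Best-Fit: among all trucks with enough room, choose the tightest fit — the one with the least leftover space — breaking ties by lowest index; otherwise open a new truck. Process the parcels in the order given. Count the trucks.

13

44 kg → truck 1 (remaining 156 kg)
188 kg → truck 2 (remaining 12 kg)
43 kg → truck 1 (remaining 113 kg)
74 kg → truck 1 (remaining 39 kg)
105 kg → truck 3 (remaining 95 kg)
106 kg → truck 4 (remaining 94 kg)
88 kg → truck 4 (remaining 6 kg)
141 kg → truck 5 (remaining 59 kg)
43 kg → truck 5 (remaining 16 kg)
173 kg → truck 6 (remaining 27 kg)
31 kg → truck 1 (remaining 8 kg)
120 kg → truck 7 (remaining 80 kg)
168 kg → truck 8 (remaining 32 kg)
133 kg → truck 9 (remaining 67 kg)
147 kg → truck 10 (remaining 53 kg)
133 kg → truck 11 (remaining 67 kg)
142 kg → truck 12 (remaining 58 kg)
119 kg → truck 13 (remaining 81 kg)
Final trucks: [44,43,74,31] [188] [105] [106,88] [141,43] [173] [120] [168] [133] [147] [133] [142] [119].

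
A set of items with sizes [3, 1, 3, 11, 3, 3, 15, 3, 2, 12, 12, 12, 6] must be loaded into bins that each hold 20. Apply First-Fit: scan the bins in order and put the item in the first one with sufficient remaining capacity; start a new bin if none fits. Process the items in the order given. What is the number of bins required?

bin 1: place 3, 17 left
bin 1: place 1, 16 left
bin 1: place 3, 13 left
bin 1: place 11, 2 left
bin 2: place 3, 17 left
bin 2: place 3, 14 left
bin 3: place 15, 5 left
bin 2: place 3, 11 left
bin 1: place 2, 0 left
bin 4: place 12, 8 left
bin 5: place 12, 8 left
bin 6: place 12, 8 left
bin 2: place 6, 5 left
Final bins: [3,1,3,11,2] [3,3,3,6] [15] [12] [12] [12].

6 bins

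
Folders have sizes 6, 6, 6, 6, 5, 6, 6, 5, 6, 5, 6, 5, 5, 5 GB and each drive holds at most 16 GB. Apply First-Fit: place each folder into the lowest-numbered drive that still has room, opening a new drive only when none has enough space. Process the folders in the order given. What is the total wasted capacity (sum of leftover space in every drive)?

6 GB → drive 1 (remaining 10 GB)
6 GB → drive 1 (remaining 4 GB)
6 GB → drive 2 (remaining 10 GB)
6 GB → drive 2 (remaining 4 GB)
5 GB → drive 3 (remaining 11 GB)
6 GB → drive 3 (remaining 5 GB)
6 GB → drive 4 (remaining 10 GB)
5 GB → drive 3 (remaining 0 GB)
6 GB → drive 4 (remaining 4 GB)
5 GB → drive 5 (remaining 11 GB)
6 GB → drive 5 (remaining 5 GB)
5 GB → drive 5 (remaining 0 GB)
5 GB → drive 6 (remaining 11 GB)
5 GB → drive 6 (remaining 6 GB)
6 drives × 16 GB = 96 GB; used 78 GB; unused 18 GB.

18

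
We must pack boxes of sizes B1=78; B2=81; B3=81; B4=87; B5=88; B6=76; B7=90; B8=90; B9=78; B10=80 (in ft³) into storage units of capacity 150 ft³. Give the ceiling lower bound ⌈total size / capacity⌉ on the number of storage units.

6

Total size = 78 + 81 + 81 + 87 + 88 + 76 + 90 + 90 + 78 + 80 = 829 ft³.
⌈829 / 150⌉ = 6.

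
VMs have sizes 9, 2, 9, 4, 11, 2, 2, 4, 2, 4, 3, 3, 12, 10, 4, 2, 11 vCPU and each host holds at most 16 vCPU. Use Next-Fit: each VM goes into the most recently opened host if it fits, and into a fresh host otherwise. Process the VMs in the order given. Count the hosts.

9 vCPU → host 1 (remaining 7 vCPU)
2 vCPU → host 1 (remaining 5 vCPU)
9 vCPU → host 2 (remaining 7 vCPU)
4 vCPU → host 2 (remaining 3 vCPU)
11 vCPU → host 3 (remaining 5 vCPU)
2 vCPU → host 3 (remaining 3 vCPU)
2 vCPU → host 3 (remaining 1 vCPU)
4 vCPU → host 4 (remaining 12 vCPU)
2 vCPU → host 4 (remaining 10 vCPU)
4 vCPU → host 4 (remaining 6 vCPU)
3 vCPU → host 4 (remaining 3 vCPU)
3 vCPU → host 4 (remaining 0 vCPU)
12 vCPU → host 5 (remaining 4 vCPU)
10 vCPU → host 6 (remaining 6 vCPU)
4 vCPU → host 6 (remaining 2 vCPU)
2 vCPU → host 6 (remaining 0 vCPU)
11 vCPU → host 7 (remaining 5 vCPU)
Final hosts: [9,2] [9,4] [11,2,2] [4,2,4,3,3] [12] [10,4,2] [11].

7 hosts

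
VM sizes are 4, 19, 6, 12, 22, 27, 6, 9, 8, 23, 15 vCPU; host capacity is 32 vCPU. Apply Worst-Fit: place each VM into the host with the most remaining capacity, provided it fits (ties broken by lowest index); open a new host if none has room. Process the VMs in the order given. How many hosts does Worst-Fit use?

6 hosts

host 1: place 4 vCPU, 28 vCPU left
host 1: place 19 vCPU, 9 vCPU left
host 1: place 6 vCPU, 3 vCPU left
host 2: place 12 vCPU, 20 vCPU left
host 3: place 22 vCPU, 10 vCPU left
host 4: place 27 vCPU, 5 vCPU left
host 2: place 6 vCPU, 14 vCPU left
host 2: place 9 vCPU, 5 vCPU left
host 3: place 8 vCPU, 2 vCPU left
host 5: place 23 vCPU, 9 vCPU left
host 6: place 15 vCPU, 17 vCPU left
Final hosts: [4,19,6] [12,6,9] [22,8] [27] [23] [15].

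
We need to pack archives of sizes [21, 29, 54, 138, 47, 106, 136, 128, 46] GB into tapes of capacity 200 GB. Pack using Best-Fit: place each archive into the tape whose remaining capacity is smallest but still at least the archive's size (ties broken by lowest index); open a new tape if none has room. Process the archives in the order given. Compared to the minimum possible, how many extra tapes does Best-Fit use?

1

Best-Fit: [21,29,54] [138,47] [106] [136,46] [128] → 5 tapes.
Total size 705 GB; any packing needs at least ⌈705/200⌉ = 4 tapes.
An optimal packing achieves that bound: [138,54] [136,47] [128,46,21] [106,29] → 4 tapes.
Excess: 5 − 4 = 1.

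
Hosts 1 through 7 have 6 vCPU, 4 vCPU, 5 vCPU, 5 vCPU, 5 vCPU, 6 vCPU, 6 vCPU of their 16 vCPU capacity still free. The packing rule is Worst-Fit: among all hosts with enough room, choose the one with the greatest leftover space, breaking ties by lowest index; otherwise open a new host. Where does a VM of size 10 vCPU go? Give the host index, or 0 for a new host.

No host has ≥ 10 vCPU free, so a new host is opened.

0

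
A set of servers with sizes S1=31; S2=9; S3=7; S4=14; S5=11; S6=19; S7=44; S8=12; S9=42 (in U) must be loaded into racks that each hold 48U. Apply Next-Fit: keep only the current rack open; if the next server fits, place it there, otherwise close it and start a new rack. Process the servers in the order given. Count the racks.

rack 1: place S1 (31U), 17U left
rack 1: place S2 (9U), 8U left
rack 1: place S3 (7U), 1U left
rack 2: place S4 (14U), 34U left
rack 2: place S5 (11U), 23U left
rack 2: place S6 (19U), 4U left
rack 3: place S7 (44U), 4U left
rack 4: place S8 (12U), 36U left
rack 5: place S9 (42U), 6U left
Final racks: [31,9,7] [14,11,19] [44] [12] [42].

5 racks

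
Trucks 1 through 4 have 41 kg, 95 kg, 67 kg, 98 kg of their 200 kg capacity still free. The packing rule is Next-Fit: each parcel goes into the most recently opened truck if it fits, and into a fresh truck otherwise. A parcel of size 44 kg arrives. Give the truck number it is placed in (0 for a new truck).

Next-Fit only looks at truck 4, which has 98 kg free.
44 kg fits there.

4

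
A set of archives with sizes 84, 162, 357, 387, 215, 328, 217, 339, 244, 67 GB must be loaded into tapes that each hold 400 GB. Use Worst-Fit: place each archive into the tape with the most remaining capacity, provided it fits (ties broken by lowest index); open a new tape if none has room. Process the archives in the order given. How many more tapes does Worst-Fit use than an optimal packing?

Worst-Fit: [84,162] [357] [387] [215,67] [328] [217] [339] [244] → 8 tapes.
7 archives exceed 200 GB (half the capacity), and no two of those can share a tape, so at least 7 tapes are needed.
An optimal packing achieves that bound: [387] [357] [339] [328,67] [244,84] [217,162] [215] → 7 tapes.
Excess: 8 − 7 = 1.

1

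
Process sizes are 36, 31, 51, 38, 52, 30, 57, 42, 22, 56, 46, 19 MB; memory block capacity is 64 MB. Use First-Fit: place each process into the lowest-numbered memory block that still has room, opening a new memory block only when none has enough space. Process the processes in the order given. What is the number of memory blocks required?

36 MB → memory block 1 (remaining 28 MB)
31 MB → memory block 2 (remaining 33 MB)
51 MB → memory block 3 (remaining 13 MB)
38 MB → memory block 4 (remaining 26 MB)
52 MB → memory block 5 (remaining 12 MB)
30 MB → memory block 2 (remaining 3 MB)
57 MB → memory block 6 (remaining 7 MB)
42 MB → memory block 7 (remaining 22 MB)
22 MB → memory block 1 (remaining 6 MB)
56 MB → memory block 8 (remaining 8 MB)
46 MB → memory block 9 (remaining 18 MB)
19 MB → memory block 4 (remaining 7 MB)

9 memory blocks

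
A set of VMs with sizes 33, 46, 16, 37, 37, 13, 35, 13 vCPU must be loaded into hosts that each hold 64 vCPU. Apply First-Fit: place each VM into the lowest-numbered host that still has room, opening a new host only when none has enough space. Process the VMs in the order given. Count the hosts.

5

Put 33 vCPU in host 1; 31 vCPU remain.
Put 46 vCPU in host 2; 18 vCPU remain.
Put 16 vCPU in host 1; 15 vCPU remain.
Put 37 vCPU in host 3; 27 vCPU remain.
Put 37 vCPU in host 4; 27 vCPU remain.
Put 13 vCPU in host 1; 2 vCPU remain.
Put 35 vCPU in host 5; 29 vCPU remain.
Put 13 vCPU in host 2; 5 vCPU remain.
Final hosts: [33,16,13] [46,13] [37] [37] [35].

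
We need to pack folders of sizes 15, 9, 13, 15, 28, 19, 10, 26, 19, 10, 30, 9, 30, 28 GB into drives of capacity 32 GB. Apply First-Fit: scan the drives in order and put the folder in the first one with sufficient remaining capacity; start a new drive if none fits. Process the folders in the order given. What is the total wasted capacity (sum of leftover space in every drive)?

Put 15 GB in drive 1; 17 GB remain.
Put 9 GB in drive 1; 8 GB remain.
Put 13 GB in drive 2; 19 GB remain.
Put 15 GB in drive 2; 4 GB remain.
Put 28 GB in drive 3; 4 GB remain.
Put 19 GB in drive 4; 13 GB remain.
Put 10 GB in drive 4; 3 GB remain.
Put 26 GB in drive 5; 6 GB remain.
Put 19 GB in drive 6; 13 GB remain.
Put 10 GB in drive 6; 3 GB remain.
Put 30 GB in drive 7; 2 GB remain.
Put 9 GB in drive 8; 23 GB remain.
Put 30 GB in drive 9; 2 GB remain.
Put 28 GB in drive 10; 4 GB remain.
10 drives × 32 GB = 320 GB; used 261 GB; unused 59 GB.

59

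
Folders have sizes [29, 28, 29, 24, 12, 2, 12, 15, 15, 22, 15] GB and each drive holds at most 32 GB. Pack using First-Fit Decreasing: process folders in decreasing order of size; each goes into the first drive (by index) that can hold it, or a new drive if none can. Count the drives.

8

Sorted descending: 29, 29, 28, 24, 22, 15, 15, 15, 12, 12, 2.
Put 29 GB in drive 1; 3 GB remain.
Put 29 GB in drive 2; 3 GB remain.
Put 28 GB in drive 3; 4 GB remain.
Put 24 GB in drive 4; 8 GB remain.
Put 22 GB in drive 5; 10 GB remain.
Put 15 GB in drive 6; 17 GB remain.
Put 15 GB in drive 6; 2 GB remain.
Put 15 GB in drive 7; 17 GB remain.
Put 12 GB in drive 7; 5 GB remain.
Put 12 GB in drive 8; 20 GB remain.
Put 2 GB in drive 1; 1 GB remain.
Final drives: [29,2] [29] [28] [24] [22] [15,15] [15,12] [12].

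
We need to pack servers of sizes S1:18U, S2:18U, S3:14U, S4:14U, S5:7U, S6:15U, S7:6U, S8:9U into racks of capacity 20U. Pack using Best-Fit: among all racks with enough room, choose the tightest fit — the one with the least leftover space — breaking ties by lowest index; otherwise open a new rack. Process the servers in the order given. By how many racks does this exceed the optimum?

0

Best-Fit: [18] [18] [14,6] [14] [7,9] [15] → 6 racks.
Total size 101U; any packing needs at least ⌈101/20⌉ = 6 racks.
So 6 is already optimal.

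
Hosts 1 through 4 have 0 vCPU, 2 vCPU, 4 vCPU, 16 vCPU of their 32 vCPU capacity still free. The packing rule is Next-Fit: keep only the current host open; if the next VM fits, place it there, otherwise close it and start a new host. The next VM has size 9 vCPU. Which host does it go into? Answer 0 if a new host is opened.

4

Next-Fit only looks at host 4, which has 16 vCPU free.
9 vCPU fits there.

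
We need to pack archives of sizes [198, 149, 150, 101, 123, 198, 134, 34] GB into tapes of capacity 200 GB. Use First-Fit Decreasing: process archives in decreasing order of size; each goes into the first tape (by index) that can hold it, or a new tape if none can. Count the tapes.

7 tapes

Sorted descending: 198, 198, 150, 149, 134, 123, 101, 34.
Put 198 GB in tape 1; 2 GB remain.
Put 198 GB in tape 2; 2 GB remain.
Put 150 GB in tape 3; 50 GB remain.
Put 149 GB in tape 4; 51 GB remain.
Put 134 GB in tape 5; 66 GB remain.
Put 123 GB in tape 6; 77 GB remain.
Put 101 GB in tape 7; 99 GB remain.
Put 34 GB in tape 3; 16 GB remain.
Final tapes: [198] [198] [150,34] [149] [134] [123] [101].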